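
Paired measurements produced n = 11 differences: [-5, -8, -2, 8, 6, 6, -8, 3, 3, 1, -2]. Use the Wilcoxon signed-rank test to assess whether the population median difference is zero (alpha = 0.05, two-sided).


Step 1: Drop any zero differences (none here) and take |d_i|.
|d| = [5, 8, 2, 8, 6, 6, 8, 3, 3, 1, 2]
Step 2: Midrank |d_i| (ties get averaged ranks).
ranks: |5|->6, |8|->10, |2|->2.5, |8|->10, |6|->7.5, |6|->7.5, |8|->10, |3|->4.5, |3|->4.5, |1|->1, |2|->2.5
Step 3: Attach original signs; sum ranks with positive sign and with negative sign.
W+ = 10 + 7.5 + 7.5 + 4.5 + 4.5 + 1 = 35
W- = 6 + 10 + 2.5 + 10 + 2.5 = 31
(Check: W+ + W- = 66 should equal n(n+1)/2 = 66.)
Step 4: Test statistic W = min(W+, W-) = 31.
Step 5: Ties in |d|, so use the tie-corrected normal approximation.
        E[W] = n(n+1)/4 = 11*12/4 = 33.
        Tie groups: |d|=2 (t=2), |d|=3 (t=2), |d|=6 (t=2), |d|=8 (t=3); sum(t^3 - t) = 42.
        Var[W] = n(n+1)(2n+1)/24 - sum(t^3-t)/48 = 3036/24 - 42/48 = 125.625.
        z = (W - E[W]) / sqrt(Var[W]) = (31 - 33) / 11.2083 = -0.1784.
        Two-sided p = 2*Phi(z) = 0.858378.
Step 6: alpha = 0.05. fail to reject H0.

W+ = 35, W- = 31, W = min = 31, p = 0.858378, fail to reject H0.


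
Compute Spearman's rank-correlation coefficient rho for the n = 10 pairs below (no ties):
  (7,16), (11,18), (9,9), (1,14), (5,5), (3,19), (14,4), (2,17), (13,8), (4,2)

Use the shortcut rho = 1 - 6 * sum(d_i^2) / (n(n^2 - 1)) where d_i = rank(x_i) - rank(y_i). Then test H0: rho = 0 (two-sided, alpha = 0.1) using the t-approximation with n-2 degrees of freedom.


Step 1: Rank x and y separately (midranks; no ties here).
rank(x): 7->6, 11->8, 9->7, 1->1, 5->5, 3->3, 14->10, 2->2, 13->9, 4->4
rank(y): 16->7, 18->9, 9->5, 14->6, 5->3, 19->10, 4->2, 17->8, 8->4, 2->1
Step 2: d_i = R_x(i) - R_y(i); compute d_i^2.
  (6-7)^2=1, (8-9)^2=1, (7-5)^2=4, (1-6)^2=25, (5-3)^2=4, (3-10)^2=49, (10-2)^2=64, (2-8)^2=36, (9-4)^2=25, (4-1)^2=9
sum(d^2) = 218.
Step 3: rho = 1 - 6*218 / (10*(10^2 - 1)) = 1 - 1308/990 = -0.321212.
Step 4: Under H0, t = rho * sqrt((n-2)/(1-rho^2)) = -0.9594 ~ t(8).
Step 5: Two-sided p-value from the t-distribution with 8 df = 0.365468.
Step 6: alpha = 0.1. fail to reject H0.

rho = -0.3212, p = 0.365468, fail to reject H0 at alpha = 0.1.


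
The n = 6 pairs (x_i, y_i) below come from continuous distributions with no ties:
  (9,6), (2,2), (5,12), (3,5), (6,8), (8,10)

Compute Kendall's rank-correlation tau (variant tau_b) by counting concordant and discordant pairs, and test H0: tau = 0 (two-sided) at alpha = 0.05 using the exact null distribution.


Step 1: Enumerate the 15 unordered pairs (i,j) with i<j and classify each by sign(x_j-x_i) * sign(y_j-y_i).
  (1,2):dx=-7,dy=-4->C; (1,3):dx=-4,dy=+6->D; (1,4):dx=-6,dy=-1->C; (1,5):dx=-3,dy=+2->D
  (1,6):dx=-1,dy=+4->D; (2,3):dx=+3,dy=+10->C; (2,4):dx=+1,dy=+3->C; (2,5):dx=+4,dy=+6->C
  (2,6):dx=+6,dy=+8->C; (3,4):dx=-2,dy=-7->C; (3,5):dx=+1,dy=-4->D; (3,6):dx=+3,dy=-2->D
  (4,5):dx=+3,dy=+3->C; (4,6):dx=+5,dy=+5->C; (5,6):dx=+2,dy=+2->C
Step 2: C = 10, D = 5, total pairs = 15.
Step 3: tau = (C - D)/(n(n-1)/2) = (10 - 5)/15 = 0.333333.
Step 4: Exact two-sided p-value (enumerate n! = 720 permutations of y under H0): p = 0.469444.
Step 5: alpha = 0.05. fail to reject H0.

tau_b = 0.3333 (C=10, D=5), p = 0.469444, fail to reject H0.


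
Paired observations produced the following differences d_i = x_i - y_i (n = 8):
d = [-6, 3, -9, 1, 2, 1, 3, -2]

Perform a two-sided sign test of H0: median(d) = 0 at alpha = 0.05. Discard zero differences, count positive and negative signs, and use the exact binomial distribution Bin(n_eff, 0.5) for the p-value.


Step 1: Discard zero differences. Original n = 8; n_eff = number of nonzero differences = 8.
Nonzero differences (with sign): -6, +3, -9, +1, +2, +1, +3, -2
Step 2: Count signs: positive = 5, negative = 3.
Step 3: Under H0: P(positive) = 0.5, so the number of positives S ~ Bin(8, 0.5).
Step 4: Two-sided exact p-value = sum of Bin(8,0.5) probabilities at or below the observed probability = 0.726562.
Step 5: alpha = 0.05. fail to reject H0.

n_eff = 8, pos = 5, neg = 3, p = 0.726562, fail to reject H0.


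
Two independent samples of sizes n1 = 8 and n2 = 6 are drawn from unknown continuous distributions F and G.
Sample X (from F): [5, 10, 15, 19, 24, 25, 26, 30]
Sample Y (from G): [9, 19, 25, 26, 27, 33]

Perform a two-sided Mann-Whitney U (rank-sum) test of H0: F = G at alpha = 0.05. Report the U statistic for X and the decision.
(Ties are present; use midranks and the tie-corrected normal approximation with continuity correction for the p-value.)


Step 1: Combine and sort all 14 observations; assign midranks.
sorted (value, group): (5,X), (9,Y), (10,X), (15,X), (19,X), (19,Y), (24,X), (25,X), (25,Y), (26,X), (26,Y), (27,Y), (30,X), (33,Y)
ranks: 5->1, 9->2, 10->3, 15->4, 19->5.5, 19->5.5, 24->7, 25->8.5, 25->8.5, 26->10.5, 26->10.5, 27->12, 30->13, 33->14
Step 2: Rank sum for X: R1 = 1 + 3 + 4 + 5.5 + 7 + 8.5 + 10.5 + 13 = 52.5.
Step 3: U_X = R1 - n1(n1+1)/2 = 52.5 - 8*9/2 = 52.5 - 36 = 16.5.
       U_Y = n1*n2 - U_X = 48 - 16.5 = 31.5.
Step 4: Ties are present, so use the tie-corrected normal approximation (with continuity correction) for the p-value.
Step 5: p-value = 0.364571; compare to alpha = 0.05. fail to reject H0.

U_X = 16.5, p = 0.364571, fail to reject H0 at alpha = 0.05.


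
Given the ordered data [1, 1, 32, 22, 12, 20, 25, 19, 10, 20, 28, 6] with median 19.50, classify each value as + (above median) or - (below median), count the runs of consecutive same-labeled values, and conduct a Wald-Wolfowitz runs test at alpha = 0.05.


Step 1: Compute median = 19.50; label A = above, B = below.
Labels in order: BBAABAABBAAB  (n_A = 6, n_B = 6)
Step 2: Count runs R = 7.
Step 3: Under H0 (random ordering), E[R] = 2*n_A*n_B/(n_A+n_B) + 1 = 2*6*6/12 + 1 = 7.0000.
        Var[R] = 2*n_A*n_B*(2*n_A*n_B - n_A - n_B) / ((n_A+n_B)^2 * (n_A+n_B-1)) = 4320/1584 = 2.7273.
        SD[R] = 1.6514.
Step 4: R = E[R], so z = 0 with no continuity correction.
Step 5: Two-sided p-value via normal approximation = 2*(1 - Phi(|z|)) = 1.000000.
Step 6: alpha = 0.05. fail to reject H0.

R = 7, z = 0.0000, p = 1.000000, fail to reject H0.


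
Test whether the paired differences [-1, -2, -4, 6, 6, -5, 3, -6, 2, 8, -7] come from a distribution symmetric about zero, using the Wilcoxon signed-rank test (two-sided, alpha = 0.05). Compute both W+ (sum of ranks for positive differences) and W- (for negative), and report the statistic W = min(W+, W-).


Step 1: Drop any zero differences (none here) and take |d_i|.
|d| = [1, 2, 4, 6, 6, 5, 3, 6, 2, 8, 7]
Step 2: Midrank |d_i| (ties get averaged ranks).
ranks: |1|->1, |2|->2.5, |4|->5, |6|->8, |6|->8, |5|->6, |3|->4, |6|->8, |2|->2.5, |8|->11, |7|->10
Step 3: Attach original signs; sum ranks with positive sign and with negative sign.
W+ = 8 + 8 + 4 + 2.5 + 11 = 33.5
W- = 1 + 2.5 + 5 + 6 + 8 + 10 = 32.5
(Check: W+ + W- = 66 should equal n(n+1)/2 = 66.)
Step 4: Test statistic W = min(W+, W-) = 32.5.
Step 5: Ties in |d|, so use the tie-corrected normal approximation.
        E[W] = n(n+1)/4 = 11*12/4 = 33.
        Tie groups: |d|=2 (t=2), |d|=6 (t=3); sum(t^3 - t) = 30.
        Var[W] = n(n+1)(2n+1)/24 - sum(t^3-t)/48 = 3036/24 - 30/48 = 125.875.
        z = (W - E[W]) / sqrt(Var[W]) = (32.5 - 33) / 11.2194 = -0.0446.
        Two-sided p = 2*Phi(z) = 0.964454.
Step 6: alpha = 0.05. fail to reject H0.

W+ = 33.5, W- = 32.5, W = min = 32.5, p = 0.964454, fail to reject H0.


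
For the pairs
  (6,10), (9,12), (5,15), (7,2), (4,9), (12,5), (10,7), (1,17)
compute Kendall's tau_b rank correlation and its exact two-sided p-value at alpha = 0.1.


Step 1: Enumerate the 28 unordered pairs (i,j) with i<j and classify each by sign(x_j-x_i) * sign(y_j-y_i).
  (1,2):dx=+3,dy=+2->C; (1,3):dx=-1,dy=+5->D; (1,4):dx=+1,dy=-8->D; (1,5):dx=-2,dy=-1->C
  (1,6):dx=+6,dy=-5->D; (1,7):dx=+4,dy=-3->D; (1,8):dx=-5,dy=+7->D; (2,3):dx=-4,dy=+3->D
  (2,4):dx=-2,dy=-10->C; (2,5):dx=-5,dy=-3->C; (2,6):dx=+3,dy=-7->D; (2,7):dx=+1,dy=-5->D
  (2,8):dx=-8,dy=+5->D; (3,4):dx=+2,dy=-13->D; (3,5):dx=-1,dy=-6->C; (3,6):dx=+7,dy=-10->D
  (3,7):dx=+5,dy=-8->D; (3,8):dx=-4,dy=+2->D; (4,5):dx=-3,dy=+7->D; (4,6):dx=+5,dy=+3->C
  (4,7):dx=+3,dy=+5->C; (4,8):dx=-6,dy=+15->D; (5,6):dx=+8,dy=-4->D; (5,7):dx=+6,dy=-2->D
  (5,8):dx=-3,dy=+8->D; (6,7):dx=-2,dy=+2->D; (6,8):dx=-11,dy=+12->D; (7,8):dx=-9,dy=+10->D
Step 2: C = 7, D = 21, total pairs = 28.
Step 3: tau = (C - D)/(n(n-1)/2) = (7 - 21)/28 = -0.500000.
Step 4: Exact two-sided p-value (enumerate n! = 40320 permutations of y under H0): p = 0.108681.
Step 5: alpha = 0.1. fail to reject H0.

tau_b = -0.5000 (C=7, D=21), p = 0.108681, fail to reject H0.


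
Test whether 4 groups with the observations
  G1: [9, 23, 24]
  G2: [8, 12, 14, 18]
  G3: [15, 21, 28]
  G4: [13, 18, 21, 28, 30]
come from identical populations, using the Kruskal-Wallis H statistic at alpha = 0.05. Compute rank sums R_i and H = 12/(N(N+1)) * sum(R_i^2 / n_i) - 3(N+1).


Step 1: Combine all N = 15 observations and assign midranks.
sorted (value, group, rank): (8,G2,1), (9,G1,2), (12,G2,3), (13,G4,4), (14,G2,5), (15,G3,6), (18,G2,7.5), (18,G4,7.5), (21,G3,9.5), (21,G4,9.5), (23,G1,11), (24,G1,12), (28,G3,13.5), (28,G4,13.5), (30,G4,15)
Step 2: Sum ranks within each group.
R_1 = 25 (n_1 = 3)
R_2 = 16.5 (n_2 = 4)
R_3 = 29 (n_3 = 3)
R_4 = 49.5 (n_4 = 5)
Step 3: H = 12/(N(N+1)) * sum(R_i^2/n_i) - 3(N+1)
     = 12/(15*16) * (25^2/3 + 16.5^2/4 + 29^2/3 + 49.5^2/5) - 3*16
     = 0.050000 * 1046.78 - 48
     = 4.338958.
Step 4: Ties present; correction factor C = 1 - 18/(15^3 - 15) = 0.994643. Corrected H = 4.338958 / 0.994643 = 4.362328.
Step 5: Under H0, H ~ chi^2(3); p-value = 0.224904.
Step 6: alpha = 0.05. fail to reject H0.

H = 4.3623, df = 3, p = 0.224904, fail to reject H0.


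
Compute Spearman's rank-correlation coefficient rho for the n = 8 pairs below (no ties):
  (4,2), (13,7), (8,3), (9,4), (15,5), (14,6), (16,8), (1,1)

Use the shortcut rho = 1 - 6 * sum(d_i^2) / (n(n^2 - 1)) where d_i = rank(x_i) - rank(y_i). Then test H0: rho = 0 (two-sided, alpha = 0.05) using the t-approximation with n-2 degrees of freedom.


Step 1: Rank x and y separately (midranks; no ties here).
rank(x): 4->2, 13->5, 8->3, 9->4, 15->7, 14->6, 16->8, 1->1
rank(y): 2->2, 7->7, 3->3, 4->4, 5->5, 6->6, 8->8, 1->1
Step 2: d_i = R_x(i) - R_y(i); compute d_i^2.
  (2-2)^2=0, (5-7)^2=4, (3-3)^2=0, (4-4)^2=0, (7-5)^2=4, (6-6)^2=0, (8-8)^2=0, (1-1)^2=0
sum(d^2) = 8.
Step 3: rho = 1 - 6*8 / (8*(8^2 - 1)) = 1 - 48/504 = 0.904762.
Step 4: Under H0, t = rho * sqrt((n-2)/(1-rho^2)) = 5.2034 ~ t(6).
Step 5: Two-sided p-value from the t-distribution with 6 df = 0.002008.
Step 6: alpha = 0.05. reject H0.

rho = 0.9048, p = 0.002008, reject H0 at alpha = 0.05.


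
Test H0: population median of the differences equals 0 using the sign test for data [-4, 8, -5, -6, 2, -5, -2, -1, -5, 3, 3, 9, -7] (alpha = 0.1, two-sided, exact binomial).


Step 1: Discard zero differences. Original n = 13; n_eff = number of nonzero differences = 13.
Nonzero differences (with sign): -4, +8, -5, -6, +2, -5, -2, -1, -5, +3, +3, +9, -7
Step 2: Count signs: positive = 5, negative = 8.
Step 3: Under H0: P(positive) = 0.5, so the number of positives S ~ Bin(13, 0.5).
Step 4: Two-sided exact p-value = sum of Bin(13,0.5) probabilities at or below the observed probability = 0.581055.
Step 5: alpha = 0.1. fail to reject H0.

n_eff = 13, pos = 5, neg = 8, p = 0.581055, fail to reject H0.


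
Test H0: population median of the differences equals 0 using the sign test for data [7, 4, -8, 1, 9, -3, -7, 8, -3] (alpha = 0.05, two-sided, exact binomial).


Step 1: Discard zero differences. Original n = 9; n_eff = number of nonzero differences = 9.
Nonzero differences (with sign): +7, +4, -8, +1, +9, -3, -7, +8, -3
Step 2: Count signs: positive = 5, negative = 4.
Step 3: Under H0: P(positive) = 0.5, so the number of positives S ~ Bin(9, 0.5).
Step 4: Two-sided exact p-value = sum of Bin(9,0.5) probabilities at or below the observed probability = 1.000000.
Step 5: alpha = 0.05. fail to reject H0.

n_eff = 9, pos = 5, neg = 4, p = 1.000000, fail to reject H0.


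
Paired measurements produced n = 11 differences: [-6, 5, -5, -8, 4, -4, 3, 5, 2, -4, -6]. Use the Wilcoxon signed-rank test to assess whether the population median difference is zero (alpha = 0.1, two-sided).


Step 1: Drop any zero differences (none here) and take |d_i|.
|d| = [6, 5, 5, 8, 4, 4, 3, 5, 2, 4, 6]
Step 2: Midrank |d_i| (ties get averaged ranks).
ranks: |6|->9.5, |5|->7, |5|->7, |8|->11, |4|->4, |4|->4, |3|->2, |5|->7, |2|->1, |4|->4, |6|->9.5
Step 3: Attach original signs; sum ranks with positive sign and with negative sign.
W+ = 7 + 4 + 2 + 7 + 1 = 21
W- = 9.5 + 7 + 11 + 4 + 4 + 9.5 = 45
(Check: W+ + W- = 66 should equal n(n+1)/2 = 66.)
Step 4: Test statistic W = min(W+, W-) = 21.
Step 5: Ties in |d|, so use the tie-corrected normal approximation.
        E[W] = n(n+1)/4 = 11*12/4 = 33.
        Tie groups: |d|=4 (t=3), |d|=5 (t=3), |d|=6 (t=2); sum(t^3 - t) = 54.
        Var[W] = n(n+1)(2n+1)/24 - sum(t^3-t)/48 = 3036/24 - 54/48 = 125.375.
        z = (W - E[W]) / sqrt(Var[W]) = (21 - 33) / 11.1971 = -1.0717.
        Two-sided p = 2*Phi(z) = 0.283852.
Step 6: alpha = 0.1. fail to reject H0.

W+ = 21, W- = 45, W = min = 21, p = 0.283852, fail to reject H0.


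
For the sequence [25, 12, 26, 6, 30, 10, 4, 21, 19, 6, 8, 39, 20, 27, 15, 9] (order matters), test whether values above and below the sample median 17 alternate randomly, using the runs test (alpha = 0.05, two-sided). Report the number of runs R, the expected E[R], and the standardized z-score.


Step 1: Compute median = 17; label A = above, B = below.
Labels in order: ABABABBAABBAAABB  (n_A = 8, n_B = 8)
Step 2: Count runs R = 10.
Step 3: Under H0 (random ordering), E[R] = 2*n_A*n_B/(n_A+n_B) + 1 = 2*8*8/16 + 1 = 9.0000.
        Var[R] = 2*n_A*n_B*(2*n_A*n_B - n_A - n_B) / ((n_A+n_B)^2 * (n_A+n_B-1)) = 14336/3840 = 3.7333.
        SD[R] = 1.9322.
Step 4: Continuity-corrected z = (R - 0.5 - E[R]) / SD[R] = (10 - 0.5 - 9.0000) / 1.9322 = 0.2588.
Step 5: Two-sided p-value via normal approximation = 2*(1 - Phi(|z|)) = 0.795809.
Step 6: alpha = 0.05. fail to reject H0.

R = 10, z = 0.2588, p = 0.795809, fail to reject H0.


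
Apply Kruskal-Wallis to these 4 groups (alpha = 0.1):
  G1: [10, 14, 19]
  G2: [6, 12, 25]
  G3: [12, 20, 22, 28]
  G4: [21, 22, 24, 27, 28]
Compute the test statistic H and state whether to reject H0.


Step 1: Combine all N = 15 observations and assign midranks.
sorted (value, group, rank): (6,G2,1), (10,G1,2), (12,G2,3.5), (12,G3,3.5), (14,G1,5), (19,G1,6), (20,G3,7), (21,G4,8), (22,G3,9.5), (22,G4,9.5), (24,G4,11), (25,G2,12), (27,G4,13), (28,G3,14.5), (28,G4,14.5)
Step 2: Sum ranks within each group.
R_1 = 13 (n_1 = 3)
R_2 = 16.5 (n_2 = 3)
R_3 = 34.5 (n_3 = 4)
R_4 = 56 (n_4 = 5)
Step 3: H = 12/(N(N+1)) * sum(R_i^2/n_i) - 3(N+1)
     = 12/(15*16) * (13^2/3 + 16.5^2/3 + 34.5^2/4 + 56^2/5) - 3*16
     = 0.050000 * 1071.85 - 48
     = 5.592292.
Step 4: Ties present; correction factor C = 1 - 18/(15^3 - 15) = 0.994643. Corrected H = 5.592292 / 0.994643 = 5.622412.
Step 5: Under H0, H ~ chi^2(3); p-value = 0.131498.
Step 6: alpha = 0.1. fail to reject H0.

H = 5.6224, df = 3, p = 0.131498, fail to reject H0.


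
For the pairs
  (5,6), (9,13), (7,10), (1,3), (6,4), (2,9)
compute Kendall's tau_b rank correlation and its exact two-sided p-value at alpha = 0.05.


Step 1: Enumerate the 15 unordered pairs (i,j) with i<j and classify each by sign(x_j-x_i) * sign(y_j-y_i).
  (1,2):dx=+4,dy=+7->C; (1,3):dx=+2,dy=+4->C; (1,4):dx=-4,dy=-3->C; (1,5):dx=+1,dy=-2->D
  (1,6):dx=-3,dy=+3->D; (2,3):dx=-2,dy=-3->C; (2,4):dx=-8,dy=-10->C; (2,5):dx=-3,dy=-9->C
  (2,6):dx=-7,dy=-4->C; (3,4):dx=-6,dy=-7->C; (3,5):dx=-1,dy=-6->C; (3,6):dx=-5,dy=-1->C
  (4,5):dx=+5,dy=+1->C; (4,6):dx=+1,dy=+6->C; (5,6):dx=-4,dy=+5->D
Step 2: C = 12, D = 3, total pairs = 15.
Step 3: tau = (C - D)/(n(n-1)/2) = (12 - 3)/15 = 0.600000.
Step 4: Exact two-sided p-value (enumerate n! = 720 permutations of y under H0): p = 0.136111.
Step 5: alpha = 0.05. fail to reject H0.

tau_b = 0.6000 (C=12, D=3), p = 0.136111, fail to reject H0.


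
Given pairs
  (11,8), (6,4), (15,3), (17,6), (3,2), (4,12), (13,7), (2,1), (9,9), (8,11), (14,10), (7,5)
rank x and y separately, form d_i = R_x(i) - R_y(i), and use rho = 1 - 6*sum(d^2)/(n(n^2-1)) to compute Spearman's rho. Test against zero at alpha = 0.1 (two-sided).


Step 1: Rank x and y separately (midranks; no ties here).
rank(x): 11->8, 6->4, 15->11, 17->12, 3->2, 4->3, 13->9, 2->1, 9->7, 8->6, 14->10, 7->5
rank(y): 8->8, 4->4, 3->3, 6->6, 2->2, 12->12, 7->7, 1->1, 9->9, 11->11, 10->10, 5->5
Step 2: d_i = R_x(i) - R_y(i); compute d_i^2.
  (8-8)^2=0, (4-4)^2=0, (11-3)^2=64, (12-6)^2=36, (2-2)^2=0, (3-12)^2=81, (9-7)^2=4, (1-1)^2=0, (7-9)^2=4, (6-11)^2=25, (10-10)^2=0, (5-5)^2=0
sum(d^2) = 214.
Step 3: rho = 1 - 6*214 / (12*(12^2 - 1)) = 1 - 1284/1716 = 0.251748.
Step 4: Under H0, t = rho * sqrt((n-2)/(1-rho^2)) = 0.8226 ~ t(10).
Step 5: Two-sided p-value from the t-distribution with 10 df = 0.429919.
Step 6: alpha = 0.1. fail to reject H0.

rho = 0.2517, p = 0.429919, fail to reject H0 at alpha = 0.1.


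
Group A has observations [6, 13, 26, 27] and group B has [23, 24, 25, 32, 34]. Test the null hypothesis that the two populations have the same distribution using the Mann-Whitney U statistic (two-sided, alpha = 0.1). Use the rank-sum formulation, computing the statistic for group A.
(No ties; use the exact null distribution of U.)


Step 1: Combine and sort all 9 observations; assign midranks.
sorted (value, group): (6,X), (13,X), (23,Y), (24,Y), (25,Y), (26,X), (27,X), (32,Y), (34,Y)
ranks: 6->1, 13->2, 23->3, 24->4, 25->5, 26->6, 27->7, 32->8, 34->9
Step 2: Rank sum for X: R1 = 1 + 2 + 6 + 7 = 16.
Step 3: U_X = R1 - n1(n1+1)/2 = 16 - 4*5/2 = 16 - 10 = 6.
       U_Y = n1*n2 - U_X = 20 - 6 = 14.
Step 4: No ties, so the exact null distribution of U (based on enumerating the C(9,4) = 126 equally likely rank assignments) gives the two-sided p-value.
Step 5: p-value = 0.412698; compare to alpha = 0.1. fail to reject H0.

U_X = 6, p = 0.412698, fail to reject H0 at alpha = 0.1.


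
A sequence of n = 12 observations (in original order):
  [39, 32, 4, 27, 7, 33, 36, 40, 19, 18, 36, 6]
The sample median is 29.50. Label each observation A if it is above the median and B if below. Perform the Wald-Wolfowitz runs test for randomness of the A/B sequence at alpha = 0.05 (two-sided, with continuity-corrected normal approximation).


Step 1: Compute median = 29.50; label A = above, B = below.
Labels in order: AABBBAAABBAB  (n_A = 6, n_B = 6)
Step 2: Count runs R = 6.
Step 3: Under H0 (random ordering), E[R] = 2*n_A*n_B/(n_A+n_B) + 1 = 2*6*6/12 + 1 = 7.0000.
        Var[R] = 2*n_A*n_B*(2*n_A*n_B - n_A - n_B) / ((n_A+n_B)^2 * (n_A+n_B-1)) = 4320/1584 = 2.7273.
        SD[R] = 1.6514.
Step 4: Continuity-corrected z = (R + 0.5 - E[R]) / SD[R] = (6 + 0.5 - 7.0000) / 1.6514 = -0.3028.
Step 5: Two-sided p-value via normal approximation = 2*(1 - Phi(|z|)) = 0.762069.
Step 6: alpha = 0.05. fail to reject H0.

R = 6, z = -0.3028, p = 0.762069, fail to reject H0.


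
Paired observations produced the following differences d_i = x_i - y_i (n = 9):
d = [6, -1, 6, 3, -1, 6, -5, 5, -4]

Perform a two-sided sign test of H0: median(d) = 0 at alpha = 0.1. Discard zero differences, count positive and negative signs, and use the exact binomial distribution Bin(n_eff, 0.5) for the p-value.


Step 1: Discard zero differences. Original n = 9; n_eff = number of nonzero differences = 9.
Nonzero differences (with sign): +6, -1, +6, +3, -1, +6, -5, +5, -4
Step 2: Count signs: positive = 5, negative = 4.
Step 3: Under H0: P(positive) = 0.5, so the number of positives S ~ Bin(9, 0.5).
Step 4: Two-sided exact p-value = sum of Bin(9,0.5) probabilities at or below the observed probability = 1.000000.
Step 5: alpha = 0.1. fail to reject H0.

n_eff = 9, pos = 5, neg = 4, p = 1.000000, fail to reject H0.


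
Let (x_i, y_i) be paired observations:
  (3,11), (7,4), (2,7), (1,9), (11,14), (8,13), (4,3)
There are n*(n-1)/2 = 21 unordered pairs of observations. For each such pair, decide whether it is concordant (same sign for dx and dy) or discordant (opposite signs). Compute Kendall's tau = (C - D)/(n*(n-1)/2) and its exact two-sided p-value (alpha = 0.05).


Step 1: Enumerate the 21 unordered pairs (i,j) with i<j and classify each by sign(x_j-x_i) * sign(y_j-y_i).
  (1,2):dx=+4,dy=-7->D; (1,3):dx=-1,dy=-4->C; (1,4):dx=-2,dy=-2->C; (1,5):dx=+8,dy=+3->C
  (1,6):dx=+5,dy=+2->C; (1,7):dx=+1,dy=-8->D; (2,3):dx=-5,dy=+3->D; (2,4):dx=-6,dy=+5->D
  (2,5):dx=+4,dy=+10->C; (2,6):dx=+1,dy=+9->C; (2,7):dx=-3,dy=-1->C; (3,4):dx=-1,dy=+2->D
  (3,5):dx=+9,dy=+7->C; (3,6):dx=+6,dy=+6->C; (3,7):dx=+2,dy=-4->D; (4,5):dx=+10,dy=+5->C
  (4,6):dx=+7,dy=+4->C; (4,7):dx=+3,dy=-6->D; (5,6):dx=-3,dy=-1->C; (5,7):dx=-7,dy=-11->C
  (6,7):dx=-4,dy=-10->C
Step 2: C = 14, D = 7, total pairs = 21.
Step 3: tau = (C - D)/(n(n-1)/2) = (14 - 7)/21 = 0.333333.
Step 4: Exact two-sided p-value (enumerate n! = 5040 permutations of y under H0): p = 0.381349.
Step 5: alpha = 0.05. fail to reject H0.

tau_b = 0.3333 (C=14, D=7), p = 0.381349, fail to reject H0.


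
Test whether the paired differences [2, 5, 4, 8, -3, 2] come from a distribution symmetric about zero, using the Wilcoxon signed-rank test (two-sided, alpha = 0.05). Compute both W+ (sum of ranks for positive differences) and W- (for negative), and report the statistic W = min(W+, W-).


Step 1: Drop any zero differences (none here) and take |d_i|.
|d| = [2, 5, 4, 8, 3, 2]
Step 2: Midrank |d_i| (ties get averaged ranks).
ranks: |2|->1.5, |5|->5, |4|->4, |8|->6, |3|->3, |2|->1.5
Step 3: Attach original signs; sum ranks with positive sign and with negative sign.
W+ = 1.5 + 5 + 4 + 6 + 1.5 = 18
W- = 3 = 3
(Check: W+ + W- = 21 should equal n(n+1)/2 = 21.)
Step 4: Test statistic W = min(W+, W-) = 3.
Step 5: Ties in |d|, so use the tie-corrected normal approximation.
        E[W] = n(n+1)/4 = 6*7/4 = 10.5.
        Tie groups: |d|=2 (t=2); sum(t^3 - t) = 6.
        Var[W] = n(n+1)(2n+1)/24 - sum(t^3-t)/48 = 546/24 - 6/48 = 22.625.
        z = (W - E[W]) / sqrt(Var[W]) = (3 - 10.5) / 4.7566 = -1.5768.
        Two-sided p = 2*Phi(z) = 0.114850.
Step 6: alpha = 0.05. fail to reject H0.

W+ = 18, W- = 3, W = min = 3, p = 0.114850, fail to reject H0.


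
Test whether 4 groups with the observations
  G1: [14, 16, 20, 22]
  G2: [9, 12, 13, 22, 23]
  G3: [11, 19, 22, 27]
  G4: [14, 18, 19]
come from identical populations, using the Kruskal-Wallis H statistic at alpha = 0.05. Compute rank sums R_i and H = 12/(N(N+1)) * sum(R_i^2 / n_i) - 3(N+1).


Step 1: Combine all N = 16 observations and assign midranks.
sorted (value, group, rank): (9,G2,1), (11,G3,2), (12,G2,3), (13,G2,4), (14,G1,5.5), (14,G4,5.5), (16,G1,7), (18,G4,8), (19,G3,9.5), (19,G4,9.5), (20,G1,11), (22,G1,13), (22,G2,13), (22,G3,13), (23,G2,15), (27,G3,16)
Step 2: Sum ranks within each group.
R_1 = 36.5 (n_1 = 4)
R_2 = 36 (n_2 = 5)
R_3 = 40.5 (n_3 = 4)
R_4 = 23 (n_4 = 3)
Step 3: H = 12/(N(N+1)) * sum(R_i^2/n_i) - 3(N+1)
     = 12/(16*17) * (36.5^2/4 + 36^2/5 + 40.5^2/4 + 23^2/3) - 3*17
     = 0.044118 * 1178.66 - 51
     = 0.999632.
Step 4: Ties present; correction factor C = 1 - 36/(16^3 - 16) = 0.991176. Corrected H = 0.999632 / 0.991176 = 1.008531.
Step 5: Under H0, H ~ chi^2(3); p-value = 0.799188.
Step 6: alpha = 0.05. fail to reject H0.

H = 1.0085, df = 3, p = 0.799188, fail to reject H0.


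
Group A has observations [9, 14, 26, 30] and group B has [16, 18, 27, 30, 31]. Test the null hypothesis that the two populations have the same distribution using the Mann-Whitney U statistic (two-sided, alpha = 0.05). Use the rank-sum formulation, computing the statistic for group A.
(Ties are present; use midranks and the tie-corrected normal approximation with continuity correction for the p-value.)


Step 1: Combine and sort all 9 observations; assign midranks.
sorted (value, group): (9,X), (14,X), (16,Y), (18,Y), (26,X), (27,Y), (30,X), (30,Y), (31,Y)
ranks: 9->1, 14->2, 16->3, 18->4, 26->5, 27->6, 30->7.5, 30->7.5, 31->9
Step 2: Rank sum for X: R1 = 1 + 2 + 5 + 7.5 = 15.5.
Step 3: U_X = R1 - n1(n1+1)/2 = 15.5 - 4*5/2 = 15.5 - 10 = 5.5.
       U_Y = n1*n2 - U_X = 20 - 5.5 = 14.5.
Step 4: Ties are present, so use the tie-corrected normal approximation (with continuity correction) for the p-value.
Step 5: p-value = 0.325163; compare to alpha = 0.05. fail to reject H0.

U_X = 5.5, p = 0.325163, fail to reject H0 at alpha = 0.05.


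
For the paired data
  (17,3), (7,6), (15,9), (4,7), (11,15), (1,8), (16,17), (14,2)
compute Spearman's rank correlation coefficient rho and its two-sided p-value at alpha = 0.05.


Step 1: Rank x and y separately (midranks; no ties here).
rank(x): 17->8, 7->3, 15->6, 4->2, 11->4, 1->1, 16->7, 14->5
rank(y): 3->2, 6->3, 9->6, 7->4, 15->7, 8->5, 17->8, 2->1
Step 2: d_i = R_x(i) - R_y(i); compute d_i^2.
  (8-2)^2=36, (3-3)^2=0, (6-6)^2=0, (2-4)^2=4, (4-7)^2=9, (1-5)^2=16, (7-8)^2=1, (5-1)^2=16
sum(d^2) = 82.
Step 3: rho = 1 - 6*82 / (8*(8^2 - 1)) = 1 - 492/504 = 0.023810.
Step 4: Under H0, t = rho * sqrt((n-2)/(1-rho^2)) = 0.0583 ~ t(6).
Step 5: Two-sided p-value from the t-distribution with 6 df = 0.955374.
Step 6: alpha = 0.05. fail to reject H0.

rho = 0.0238, p = 0.955374, fail to reject H0 at alpha = 0.05.


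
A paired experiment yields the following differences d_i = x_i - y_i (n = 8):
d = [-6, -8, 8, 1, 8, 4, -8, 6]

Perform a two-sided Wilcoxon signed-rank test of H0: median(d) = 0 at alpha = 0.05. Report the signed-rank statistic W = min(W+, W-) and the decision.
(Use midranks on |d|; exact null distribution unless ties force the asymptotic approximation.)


Step 1: Drop any zero differences (none here) and take |d_i|.
|d| = [6, 8, 8, 1, 8, 4, 8, 6]
Step 2: Midrank |d_i| (ties get averaged ranks).
ranks: |6|->3.5, |8|->6.5, |8|->6.5, |1|->1, |8|->6.5, |4|->2, |8|->6.5, |6|->3.5
Step 3: Attach original signs; sum ranks with positive sign and with negative sign.
W+ = 6.5 + 1 + 6.5 + 2 + 3.5 = 19.5
W- = 3.5 + 6.5 + 6.5 = 16.5
(Check: W+ + W- = 36 should equal n(n+1)/2 = 36.)
Step 4: Test statistic W = min(W+, W-) = 16.5.
Step 5: Ties in |d|, so use the tie-corrected normal approximation.
        E[W] = n(n+1)/4 = 8*9/4 = 18.
        Tie groups: |d|=6 (t=2), |d|=8 (t=4); sum(t^3 - t) = 66.
        Var[W] = n(n+1)(2n+1)/24 - sum(t^3-t)/48 = 1224/24 - 66/48 = 49.625.
        z = (W - E[W]) / sqrt(Var[W]) = (16.5 - 18) / 7.0445 = -0.2129.
        Two-sided p = 2*Phi(z) = 0.831380.
Step 6: alpha = 0.05. fail to reject H0.

W+ = 19.5, W- = 16.5, W = min = 16.5, p = 0.831380, fail to reject H0.


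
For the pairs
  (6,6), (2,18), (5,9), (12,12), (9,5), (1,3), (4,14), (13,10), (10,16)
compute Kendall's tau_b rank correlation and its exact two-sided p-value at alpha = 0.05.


Step 1: Enumerate the 36 unordered pairs (i,j) with i<j and classify each by sign(x_j-x_i) * sign(y_j-y_i).
  (1,2):dx=-4,dy=+12->D; (1,3):dx=-1,dy=+3->D; (1,4):dx=+6,dy=+6->C; (1,5):dx=+3,dy=-1->D
  (1,6):dx=-5,dy=-3->C; (1,7):dx=-2,dy=+8->D; (1,8):dx=+7,dy=+4->C; (1,9):dx=+4,dy=+10->C
  (2,3):dx=+3,dy=-9->D; (2,4):dx=+10,dy=-6->D; (2,5):dx=+7,dy=-13->D; (2,6):dx=-1,dy=-15->C
  (2,7):dx=+2,dy=-4->D; (2,8):dx=+11,dy=-8->D; (2,9):dx=+8,dy=-2->D; (3,4):dx=+7,dy=+3->C
  (3,5):dx=+4,dy=-4->D; (3,6):dx=-4,dy=-6->C; (3,7):dx=-1,dy=+5->D; (3,8):dx=+8,dy=+1->C
  (3,9):dx=+5,dy=+7->C; (4,5):dx=-3,dy=-7->C; (4,6):dx=-11,dy=-9->C; (4,7):dx=-8,dy=+2->D
  (4,8):dx=+1,dy=-2->D; (4,9):dx=-2,dy=+4->D; (5,6):dx=-8,dy=-2->C; (5,7):dx=-5,dy=+9->D
  (5,8):dx=+4,dy=+5->C; (5,9):dx=+1,dy=+11->C; (6,7):dx=+3,dy=+11->C; (6,8):dx=+12,dy=+7->C
  (6,9):dx=+9,dy=+13->C; (7,8):dx=+9,dy=-4->D; (7,9):dx=+6,dy=+2->C; (8,9):dx=-3,dy=+6->D
Step 2: C = 18, D = 18, total pairs = 36.
Step 3: tau = (C - D)/(n(n-1)/2) = (18 - 18)/36 = 0.000000.
Step 4: Exact two-sided p-value (enumerate n! = 362880 permutations of y under H0): p = 1.000000.
Step 5: alpha = 0.05. fail to reject H0.

tau_b = 0.0000 (C=18, D=18), p = 1.000000, fail to reject H0.


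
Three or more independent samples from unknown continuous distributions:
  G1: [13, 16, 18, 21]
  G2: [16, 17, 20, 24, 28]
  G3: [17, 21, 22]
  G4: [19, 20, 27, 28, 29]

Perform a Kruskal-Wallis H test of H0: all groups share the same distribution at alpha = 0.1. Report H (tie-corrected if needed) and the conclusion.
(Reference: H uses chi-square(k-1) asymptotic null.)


Step 1: Combine all N = 17 observations and assign midranks.
sorted (value, group, rank): (13,G1,1), (16,G1,2.5), (16,G2,2.5), (17,G2,4.5), (17,G3,4.5), (18,G1,6), (19,G4,7), (20,G2,8.5), (20,G4,8.5), (21,G1,10.5), (21,G3,10.5), (22,G3,12), (24,G2,13), (27,G4,14), (28,G2,15.5), (28,G4,15.5), (29,G4,17)
Step 2: Sum ranks within each group.
R_1 = 20 (n_1 = 4)
R_2 = 44 (n_2 = 5)
R_3 = 27 (n_3 = 3)
R_4 = 62 (n_4 = 5)
Step 3: H = 12/(N(N+1)) * sum(R_i^2/n_i) - 3(N+1)
     = 12/(17*18) * (20^2/4 + 44^2/5 + 27^2/3 + 62^2/5) - 3*18
     = 0.039216 * 1499 - 54
     = 4.784314.
Step 4: Ties present; correction factor C = 1 - 30/(17^3 - 17) = 0.993873. Corrected H = 4.784314 / 0.993873 = 4.813810.
Step 5: Under H0, H ~ chi^2(3); p-value = 0.185950.
Step 6: alpha = 0.1. fail to reject H0.

H = 4.8138, df = 3, p = 0.185950, fail to reject H0.


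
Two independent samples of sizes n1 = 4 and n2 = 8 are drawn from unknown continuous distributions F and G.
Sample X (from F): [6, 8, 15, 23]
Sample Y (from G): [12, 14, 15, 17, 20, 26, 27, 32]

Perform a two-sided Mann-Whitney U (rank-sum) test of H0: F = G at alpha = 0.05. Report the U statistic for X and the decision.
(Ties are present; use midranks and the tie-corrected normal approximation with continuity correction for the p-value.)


Step 1: Combine and sort all 12 observations; assign midranks.
sorted (value, group): (6,X), (8,X), (12,Y), (14,Y), (15,X), (15,Y), (17,Y), (20,Y), (23,X), (26,Y), (27,Y), (32,Y)
ranks: 6->1, 8->2, 12->3, 14->4, 15->5.5, 15->5.5, 17->7, 20->8, 23->9, 26->10, 27->11, 32->12
Step 2: Rank sum for X: R1 = 1 + 2 + 5.5 + 9 = 17.5.
Step 3: U_X = R1 - n1(n1+1)/2 = 17.5 - 4*5/2 = 17.5 - 10 = 7.5.
       U_Y = n1*n2 - U_X = 32 - 7.5 = 24.5.
Step 4: Ties are present, so use the tie-corrected normal approximation (with continuity correction) for the p-value.
Step 5: p-value = 0.173478; compare to alpha = 0.05. fail to reject H0.

U_X = 7.5, p = 0.173478, fail to reject H0 at alpha = 0.05.


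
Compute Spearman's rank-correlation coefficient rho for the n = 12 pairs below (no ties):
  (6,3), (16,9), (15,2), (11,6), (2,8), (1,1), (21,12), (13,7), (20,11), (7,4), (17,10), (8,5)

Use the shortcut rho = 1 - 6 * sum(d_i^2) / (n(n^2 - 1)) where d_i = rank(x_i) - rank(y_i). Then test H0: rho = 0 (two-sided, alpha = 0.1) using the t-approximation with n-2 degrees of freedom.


Step 1: Rank x and y separately (midranks; no ties here).
rank(x): 6->3, 16->9, 15->8, 11->6, 2->2, 1->1, 21->12, 13->7, 20->11, 7->4, 17->10, 8->5
rank(y): 3->3, 9->9, 2->2, 6->6, 8->8, 1->1, 12->12, 7->7, 11->11, 4->4, 10->10, 5->5
Step 2: d_i = R_x(i) - R_y(i); compute d_i^2.
  (3-3)^2=0, (9-9)^2=0, (8-2)^2=36, (6-6)^2=0, (2-8)^2=36, (1-1)^2=0, (12-12)^2=0, (7-7)^2=0, (11-11)^2=0, (4-4)^2=0, (10-10)^2=0, (5-5)^2=0
sum(d^2) = 72.
Step 3: rho = 1 - 6*72 / (12*(12^2 - 1)) = 1 - 432/1716 = 0.748252.
Step 4: Under H0, t = rho * sqrt((n-2)/(1-rho^2)) = 3.5667 ~ t(10).
Step 5: Two-sided p-value from the t-distribution with 10 df = 0.005124.
Step 6: alpha = 0.1. reject H0.

rho = 0.7483, p = 0.005124, reject H0 at alpha = 0.1.


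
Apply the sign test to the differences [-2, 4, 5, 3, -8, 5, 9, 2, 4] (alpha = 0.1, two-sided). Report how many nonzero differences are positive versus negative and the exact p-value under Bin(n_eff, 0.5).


Step 1: Discard zero differences. Original n = 9; n_eff = number of nonzero differences = 9.
Nonzero differences (with sign): -2, +4, +5, +3, -8, +5, +9, +2, +4
Step 2: Count signs: positive = 7, negative = 2.
Step 3: Under H0: P(positive) = 0.5, so the number of positives S ~ Bin(9, 0.5).
Step 4: Two-sided exact p-value = sum of Bin(9,0.5) probabilities at or below the observed probability = 0.179688.
Step 5: alpha = 0.1. fail to reject H0.

n_eff = 9, pos = 7, neg = 2, p = 0.179688, fail to reject H0.


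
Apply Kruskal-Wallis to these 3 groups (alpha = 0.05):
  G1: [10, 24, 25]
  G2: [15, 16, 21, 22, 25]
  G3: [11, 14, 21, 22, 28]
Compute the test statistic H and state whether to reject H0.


Step 1: Combine all N = 13 observations and assign midranks.
sorted (value, group, rank): (10,G1,1), (11,G3,2), (14,G3,3), (15,G2,4), (16,G2,5), (21,G2,6.5), (21,G3,6.5), (22,G2,8.5), (22,G3,8.5), (24,G1,10), (25,G1,11.5), (25,G2,11.5), (28,G3,13)
Step 2: Sum ranks within each group.
R_1 = 22.5 (n_1 = 3)
R_2 = 35.5 (n_2 = 5)
R_3 = 33 (n_3 = 5)
Step 3: H = 12/(N(N+1)) * sum(R_i^2/n_i) - 3(N+1)
     = 12/(13*14) * (22.5^2/3 + 35.5^2/5 + 33^2/5) - 3*14
     = 0.065934 * 638.6 - 42
     = 0.105495.
Step 4: Ties present; correction factor C = 1 - 18/(13^3 - 13) = 0.991758. Corrected H = 0.105495 / 0.991758 = 0.106371.
Step 5: Under H0, H ~ chi^2(2); p-value = 0.948204.
Step 6: alpha = 0.05. fail to reject H0.

H = 0.1064, df = 2, p = 0.948204, fail to reject H0.


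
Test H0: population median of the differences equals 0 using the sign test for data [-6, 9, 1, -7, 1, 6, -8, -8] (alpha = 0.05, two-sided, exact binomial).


Step 1: Discard zero differences. Original n = 8; n_eff = number of nonzero differences = 8.
Nonzero differences (with sign): -6, +9, +1, -7, +1, +6, -8, -8
Step 2: Count signs: positive = 4, negative = 4.
Step 3: Under H0: P(positive) = 0.5, so the number of positives S ~ Bin(8, 0.5).
Step 4: Two-sided exact p-value = sum of Bin(8,0.5) probabilities at or below the observed probability = 1.000000.
Step 5: alpha = 0.05. fail to reject H0.

n_eff = 8, pos = 4, neg = 4, p = 1.000000, fail to reject H0.


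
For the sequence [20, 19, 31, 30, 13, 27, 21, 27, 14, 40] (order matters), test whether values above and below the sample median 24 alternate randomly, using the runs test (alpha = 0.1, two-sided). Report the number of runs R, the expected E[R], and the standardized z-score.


Step 1: Compute median = 24; label A = above, B = below.
Labels in order: BBAABABABA  (n_A = 5, n_B = 5)
Step 2: Count runs R = 8.
Step 3: Under H0 (random ordering), E[R] = 2*n_A*n_B/(n_A+n_B) + 1 = 2*5*5/10 + 1 = 6.0000.
        Var[R] = 2*n_A*n_B*(2*n_A*n_B - n_A - n_B) / ((n_A+n_B)^2 * (n_A+n_B-1)) = 2000/900 = 2.2222.
        SD[R] = 1.4907.
Step 4: Continuity-corrected z = (R - 0.5 - E[R]) / SD[R] = (8 - 0.5 - 6.0000) / 1.4907 = 1.0062.
Step 5: Two-sided p-value via normal approximation = 2*(1 - Phi(|z|)) = 0.314305.
Step 6: alpha = 0.1. fail to reject H0.

R = 8, z = 1.0062, p = 0.314305, fail to reject H0.


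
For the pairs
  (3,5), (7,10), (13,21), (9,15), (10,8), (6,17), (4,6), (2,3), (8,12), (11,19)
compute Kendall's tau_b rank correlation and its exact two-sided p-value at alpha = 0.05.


Step 1: Enumerate the 45 unordered pairs (i,j) with i<j and classify each by sign(x_j-x_i) * sign(y_j-y_i).
  (1,2):dx=+4,dy=+5->C; (1,3):dx=+10,dy=+16->C; (1,4):dx=+6,dy=+10->C; (1,5):dx=+7,dy=+3->C
  (1,6):dx=+3,dy=+12->C; (1,7):dx=+1,dy=+1->C; (1,8):dx=-1,dy=-2->C; (1,9):dx=+5,dy=+7->C
  (1,10):dx=+8,dy=+14->C; (2,3):dx=+6,dy=+11->C; (2,4):dx=+2,dy=+5->C; (2,5):dx=+3,dy=-2->D
  (2,6):dx=-1,dy=+7->D; (2,7):dx=-3,dy=-4->C; (2,8):dx=-5,dy=-7->C; (2,9):dx=+1,dy=+2->C
  (2,10):dx=+4,dy=+9->C; (3,4):dx=-4,dy=-6->C; (3,5):dx=-3,dy=-13->C; (3,6):dx=-7,dy=-4->C
  (3,7):dx=-9,dy=-15->C; (3,8):dx=-11,dy=-18->C; (3,9):dx=-5,dy=-9->C; (3,10):dx=-2,dy=-2->C
  (4,5):dx=+1,dy=-7->D; (4,6):dx=-3,dy=+2->D; (4,7):dx=-5,dy=-9->C; (4,8):dx=-7,dy=-12->C
  (4,9):dx=-1,dy=-3->C; (4,10):dx=+2,dy=+4->C; (5,6):dx=-4,dy=+9->D; (5,7):dx=-6,dy=-2->C
  (5,8):dx=-8,dy=-5->C; (5,9):dx=-2,dy=+4->D; (5,10):dx=+1,dy=+11->C; (6,7):dx=-2,dy=-11->C
  (6,8):dx=-4,dy=-14->C; (6,9):dx=+2,dy=-5->D; (6,10):dx=+5,dy=+2->C; (7,8):dx=-2,dy=-3->C
  (7,9):dx=+4,dy=+6->C; (7,10):dx=+7,dy=+13->C; (8,9):dx=+6,dy=+9->C; (8,10):dx=+9,dy=+16->C
  (9,10):dx=+3,dy=+7->C
Step 2: C = 38, D = 7, total pairs = 45.
Step 3: tau = (C - D)/(n(n-1)/2) = (38 - 7)/45 = 0.688889.
Step 4: Exact two-sided p-value (enumerate n! = 3628800 permutations of y under H0): p = 0.004687.
Step 5: alpha = 0.05. reject H0.

tau_b = 0.6889 (C=38, D=7), p = 0.004687, reject H0.


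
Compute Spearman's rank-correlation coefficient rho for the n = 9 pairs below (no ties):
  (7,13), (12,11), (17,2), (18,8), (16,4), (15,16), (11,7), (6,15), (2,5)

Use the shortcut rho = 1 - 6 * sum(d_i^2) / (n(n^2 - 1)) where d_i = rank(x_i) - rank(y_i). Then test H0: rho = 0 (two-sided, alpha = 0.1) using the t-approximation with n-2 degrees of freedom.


Step 1: Rank x and y separately (midranks; no ties here).
rank(x): 7->3, 12->5, 17->8, 18->9, 16->7, 15->6, 11->4, 6->2, 2->1
rank(y): 13->7, 11->6, 2->1, 8->5, 4->2, 16->9, 7->4, 15->8, 5->3
Step 2: d_i = R_x(i) - R_y(i); compute d_i^2.
  (3-7)^2=16, (5-6)^2=1, (8-1)^2=49, (9-5)^2=16, (7-2)^2=25, (6-9)^2=9, (4-4)^2=0, (2-8)^2=36, (1-3)^2=4
sum(d^2) = 156.
Step 3: rho = 1 - 6*156 / (9*(9^2 - 1)) = 1 - 936/720 = -0.300000.
Step 4: Under H0, t = rho * sqrt((n-2)/(1-rho^2)) = -0.8321 ~ t(7).
Step 5: Two-sided p-value from the t-distribution with 7 df = 0.432845.
Step 6: alpha = 0.1. fail to reject H0.

rho = -0.3000, p = 0.432845, fail to reject H0 at alpha = 0.1.


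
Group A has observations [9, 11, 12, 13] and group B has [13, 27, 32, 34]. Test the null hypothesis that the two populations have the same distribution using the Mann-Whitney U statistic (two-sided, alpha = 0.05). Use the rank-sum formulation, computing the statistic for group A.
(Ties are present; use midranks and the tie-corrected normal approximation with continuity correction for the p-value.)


Step 1: Combine and sort all 8 observations; assign midranks.
sorted (value, group): (9,X), (11,X), (12,X), (13,X), (13,Y), (27,Y), (32,Y), (34,Y)
ranks: 9->1, 11->2, 12->3, 13->4.5, 13->4.5, 27->6, 32->7, 34->8
Step 2: Rank sum for X: R1 = 1 + 2 + 3 + 4.5 = 10.5.
Step 3: U_X = R1 - n1(n1+1)/2 = 10.5 - 4*5/2 = 10.5 - 10 = 0.5.
       U_Y = n1*n2 - U_X = 16 - 0.5 = 15.5.
Step 4: Ties are present, so use the tie-corrected normal approximation (with continuity correction) for the p-value.
Step 5: p-value = 0.042066; compare to alpha = 0.05. reject H0.

U_X = 0.5, p = 0.042066, reject H0 at alpha = 0.05.


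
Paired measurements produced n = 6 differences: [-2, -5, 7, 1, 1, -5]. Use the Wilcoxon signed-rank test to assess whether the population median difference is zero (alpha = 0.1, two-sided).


Step 1: Drop any zero differences (none here) and take |d_i|.
|d| = [2, 5, 7, 1, 1, 5]
Step 2: Midrank |d_i| (ties get averaged ranks).
ranks: |2|->3, |5|->4.5, |7|->6, |1|->1.5, |1|->1.5, |5|->4.5
Step 3: Attach original signs; sum ranks with positive sign and with negative sign.
W+ = 6 + 1.5 + 1.5 = 9
W- = 3 + 4.5 + 4.5 = 12
(Check: W+ + W- = 21 should equal n(n+1)/2 = 21.)
Step 4: Test statistic W = min(W+, W-) = 9.
Step 5: Ties in |d|, so use the tie-corrected normal approximation.
        E[W] = n(n+1)/4 = 6*7/4 = 10.5.
        Tie groups: |d|=1 (t=2), |d|=5 (t=2); sum(t^3 - t) = 12.
        Var[W] = n(n+1)(2n+1)/24 - sum(t^3-t)/48 = 546/24 - 12/48 = 22.5.
        z = (W - E[W]) / sqrt(Var[W]) = (9 - 10.5) / 4.7434 = -0.3162.
        Two-sided p = 2*Phi(z) = 0.751830.
Step 6: alpha = 0.1. fail to reject H0.

W+ = 9, W- = 12, W = min = 9, p = 0.751830, fail to reject H0.


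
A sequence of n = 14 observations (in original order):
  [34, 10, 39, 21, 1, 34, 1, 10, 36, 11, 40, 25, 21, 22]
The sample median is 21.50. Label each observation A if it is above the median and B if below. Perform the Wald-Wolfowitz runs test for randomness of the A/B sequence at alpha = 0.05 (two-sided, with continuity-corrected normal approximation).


Step 1: Compute median = 21.50; label A = above, B = below.
Labels in order: ABABBABBABAABA  (n_A = 7, n_B = 7)
Step 2: Count runs R = 11.
Step 3: Under H0 (random ordering), E[R] = 2*n_A*n_B/(n_A+n_B) + 1 = 2*7*7/14 + 1 = 8.0000.
        Var[R] = 2*n_A*n_B*(2*n_A*n_B - n_A - n_B) / ((n_A+n_B)^2 * (n_A+n_B-1)) = 8232/2548 = 3.2308.
        SD[R] = 1.7974.
Step 4: Continuity-corrected z = (R - 0.5 - E[R]) / SD[R] = (11 - 0.5 - 8.0000) / 1.7974 = 1.3909.
Step 5: Two-sided p-value via normal approximation = 2*(1 - Phi(|z|)) = 0.164264.
Step 6: alpha = 0.05. fail to reject H0.

R = 11, z = 1.3909, p = 0.164264, fail to reject H0.
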